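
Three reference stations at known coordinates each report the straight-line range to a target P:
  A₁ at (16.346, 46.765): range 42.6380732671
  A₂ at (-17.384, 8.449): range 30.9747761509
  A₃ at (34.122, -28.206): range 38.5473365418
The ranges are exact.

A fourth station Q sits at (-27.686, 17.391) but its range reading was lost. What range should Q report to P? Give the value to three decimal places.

43.048

eq1: (x − 16.346)² + (y − 46.765)² = 42.6380732671²
eq2: (x + 17.384)² + (y − 8.449)² = 30.9747761509²
eq3: (x − 34.122)² + (y + 28.206)² = 38.5473365418²
eq3−eq1, eq3−eq2 (x²,y² cancel):
  -35.552·x + 149.942·y = 162.159484
  -103.012·x + 73.310·y = -1059.839866
det = -35.552·73.310 − 149.942·-103.012 = 12839.508184
x = (162.159484·73.310 − 149.942·-1059.839866) / 12839.508184 = 13.302879
y = (-35.552·-1059.839866 − 162.159484·-103.012) / 12839.508184 = 4.235661
|P − Q| = √((13.302879 − -27.686)² + (4.235661 − 17.391)²) = 43.048242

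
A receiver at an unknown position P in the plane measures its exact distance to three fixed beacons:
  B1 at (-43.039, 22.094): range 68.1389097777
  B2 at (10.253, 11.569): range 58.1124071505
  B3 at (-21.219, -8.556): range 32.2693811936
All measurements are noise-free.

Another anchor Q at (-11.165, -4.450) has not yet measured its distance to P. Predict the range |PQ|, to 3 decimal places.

eq1: (x + 43.039)² + (y − 22.094)² = 68.1389097777²
eq2: (x − 10.253)² + (y − 11.569)² = 58.1124071505²
eq3: (x + 21.219)² + (y + 8.556)² = 32.2693811936²
eq3−eq1, eq3−eq2 (x²,y² cancel):
  -43.640·x + 61.300·y = -1784.548803
  62.944·x + 40.250·y = -2620.224229
det = -43.640·40.250 − 61.300·62.944 = -5614.977200
x = (-1784.548803·40.250 − 61.300·-2620.224229) / -5614.977200 = -15.813360
y = (-43.640·-2620.224229 − -1784.548803·62.944) / -5614.977200 = -40.369394
|P − Q| = √((-15.813360 − -11.165)² + (-40.369394 − -4.450)²) = 36.218919

36.219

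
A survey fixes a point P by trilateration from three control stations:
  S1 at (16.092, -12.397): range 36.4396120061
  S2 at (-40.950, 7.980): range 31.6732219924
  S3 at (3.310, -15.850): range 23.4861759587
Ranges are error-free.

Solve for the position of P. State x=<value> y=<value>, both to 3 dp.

x=-20.176 y=-15.929

eq1: (x − 16.092)² + (y + 12.397)² = 36.4396120061²
eq2: (x + 40.950)² + (y − 7.980)² = 31.6732219924²
eq3: (x − 3.310)² + (y + 15.850)² = 23.4861759587²
eq1−eq2, eq1−eq3 (x²,y² cancel):
  -114.084·x + 40.754·y = 1652.597159
  -25.564·x − 6.906·y = 625.785389
det = -114.084·-6.906 − 40.754·-25.564 = 1829.699360
x = (1652.597159·-6.906 − 40.754·625.785389) / 1829.699360 = -20.176043
y = (-114.084·625.785389 − 1652.597159·-25.564) / 1829.699360 = -15.928905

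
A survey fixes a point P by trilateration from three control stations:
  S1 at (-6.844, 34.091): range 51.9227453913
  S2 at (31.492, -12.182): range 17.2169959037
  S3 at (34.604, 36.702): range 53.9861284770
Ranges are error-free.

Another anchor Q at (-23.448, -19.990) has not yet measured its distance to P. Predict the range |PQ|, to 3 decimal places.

38.345

eq1: (x + 6.844)² + (y − 34.091)² = 51.9227453913²
eq2: (x − 31.492)² + (y + 12.182)² = 17.2169959037²
eq3: (x − 34.604)² + (y − 36.702)² = 53.9861284770²
eq3−eq2, eq3−eq1 (x²,y² cancel):
  -6.224·x − 97.768·y = 1213.750688
  -82.896·x − 5.222·y = -1116.906424
det = -6.224·-5.222 − -97.768·-82.896 = -8072.074400
x = (1213.750688·-5.222 − -97.768·-1116.906424) / -8072.074400 = 14.313039
y = (-6.224·-1116.906424 − 1213.750688·-82.896) / -8072.074400 = -13.325782
|P − Q| = √((14.313039 − -23.448)² + (-13.325782 − -19.990)²) = 38.344593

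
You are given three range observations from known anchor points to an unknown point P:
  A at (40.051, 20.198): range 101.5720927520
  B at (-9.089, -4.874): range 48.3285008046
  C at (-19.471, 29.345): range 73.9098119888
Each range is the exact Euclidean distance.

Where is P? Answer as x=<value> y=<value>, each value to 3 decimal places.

eq1: (x − 40.051)² + (y − 20.198)² = 101.5720927520²
eq2: (x + 9.089)² + (y + 4.874)² = 48.3285008046²
eq3: (x + 19.471)² + (y − 29.345)² = 73.9098119888²
eq1−eq2, eq1−eq3 (x²,y² cancel):
  -98.280·x − 50.144·y = 6075.570028
  -119.044·x + 18.294·y = 4082.436779
det = -98.280·18.294 − -50.144·-119.044 = -7767.276656
x = (6075.570028·18.294 − -50.144·4082.436779) / -7767.276656 = -40.664985
y = (-98.280·4082.436779 − 6075.570028·-119.044) / -7767.276656 = -41.460899

x=-40.665 y=-41.461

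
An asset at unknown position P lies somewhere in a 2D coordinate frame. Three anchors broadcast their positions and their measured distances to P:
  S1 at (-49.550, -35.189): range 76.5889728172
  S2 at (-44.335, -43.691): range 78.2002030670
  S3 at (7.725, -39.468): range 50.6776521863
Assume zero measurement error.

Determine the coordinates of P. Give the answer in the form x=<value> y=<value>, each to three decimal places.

eq1: (x + 49.550)² + (y + 35.189)² = 76.5889728172²
eq2: (x + 44.335)² + (y + 43.691)² = 78.2002030670²
eq3: (x − 7.725)² + (y + 39.468)² = 50.6776521863²
eq3−eq1, eq3−eq2 (x²,y² cancel):
  -114.550·x + 8.558·y = -1221.576754
  -104.120·x − 8.446·y = -1289.950272
det = -114.550·-8.446 − 8.558·-104.120 = 1858.548260
x = (-1221.576754·-8.446 − 8.558·-1289.950272) / 1858.548260 = 11.491136
y = (-114.550·-1289.950272 − -1221.576754·-104.120) / 1858.548260 = 11.069517

x=11.491 y=11.070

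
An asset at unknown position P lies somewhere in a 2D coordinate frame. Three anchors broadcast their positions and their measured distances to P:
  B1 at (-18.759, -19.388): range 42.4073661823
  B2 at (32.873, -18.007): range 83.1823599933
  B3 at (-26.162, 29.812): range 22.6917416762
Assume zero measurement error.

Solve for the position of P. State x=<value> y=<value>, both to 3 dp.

eq1: (x + 18.759)² + (y + 19.388)² = 42.4073661823²
eq2: (x − 32.873)² + (y + 18.007)² = 83.1823599933²
eq3: (x + 26.162)² + (y − 29.812)² = 22.6917416762²
eq1−eq3, eq1−eq2 (x²,y² cancel):
  -14.806·x + 98.400·y = 2128.880529
  103.264·x + 2.762·y = -4443.828755
det = -14.806·2.762 − 98.400·103.264 = -10202.071772
x = (2128.880529·2.762 − 98.400·-4443.828755) / -10202.071772 = -43.437522
y = (-14.806·-4443.828755 − 2128.880529·103.264) / -10202.071772 = 15.099030

x=-43.438 y=15.099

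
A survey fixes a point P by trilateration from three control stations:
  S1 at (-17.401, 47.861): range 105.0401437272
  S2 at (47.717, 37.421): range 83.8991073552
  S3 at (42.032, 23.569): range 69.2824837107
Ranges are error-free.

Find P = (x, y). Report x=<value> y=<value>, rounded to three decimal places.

eq1: (x + 17.401)² + (y − 47.861)² = 105.0401437272²
eq2: (x − 47.717)² + (y − 37.421)² = 83.8991073552²
eq3: (x − 42.032)² + (y − 23.569)² = 69.2824837107²
eq3−eq1, eq3−eq2 (x²,y² cancel):
  -118.866·x + 48.584·y = -5962.085908
  11.370·x + 27.704·y = -883.941121
det = -118.866·27.704 − 48.584·11.370 = -3845.463744
x = (-5962.085908·27.704 − 48.584·-883.941121) / -3845.463744 = 31.785044
y = (-118.866·-883.941121 − -5962.085908·11.370) / -3845.463744 = -44.951526

x=31.785 y=-44.952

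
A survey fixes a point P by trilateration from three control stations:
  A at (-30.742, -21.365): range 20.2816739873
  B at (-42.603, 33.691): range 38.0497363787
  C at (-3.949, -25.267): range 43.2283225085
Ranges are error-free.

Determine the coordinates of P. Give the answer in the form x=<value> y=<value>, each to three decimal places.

x=-41.780 y=-4.350

eq1: (x + 30.742)² + (y + 21.365)² = 20.2816739873²
eq2: (x + 42.603)² + (y − 33.691)² = 38.0497363787²
eq3: (x + 3.949)² + (y + 25.267)² = 43.2283225085²
eq3−eq1, eq3−eq2 (x²,y² cancel):
  -53.586·x + 7.804·y = 2204.859466
  -77.308·x + 117.916·y = 2716.988628
det = -53.586·117.916 − 7.804·-77.308 = -5715.335144
x = (2204.859466·117.916 − 7.804·2716.988628) / -5715.335144 = -41.779672
y = (-53.586·2716.988628 − 2204.859466·-77.308) / -5715.335144 = -4.349828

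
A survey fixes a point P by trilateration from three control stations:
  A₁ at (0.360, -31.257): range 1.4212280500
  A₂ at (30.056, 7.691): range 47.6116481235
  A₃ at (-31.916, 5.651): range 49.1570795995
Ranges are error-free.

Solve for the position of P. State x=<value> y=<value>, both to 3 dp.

eq1: (x − 0.360)² + (y + 31.257)² = 1.4212280500²
eq2: (x − 30.056)² + (y − 7.691)² = 47.6116481235²
eq3: (x + 31.916)² + (y − 5.651)² = 49.1570795995²
eq3−eq2, eq3−eq1 (x²,y² cancel):
  123.944·x + 4.080·y = 61.499198
  64.552·x − 73.816·y = 2340.963378
det = 123.944·-73.816 − 4.080·64.552 = -9412.422464
x = (61.499198·-73.816 − 4.080·2340.963378) / -9412.422464 = 1.497038
y = (123.944·2340.963378 − 61.499198·64.552) / -9412.422464 = -30.404337

x=1.497 y=-30.404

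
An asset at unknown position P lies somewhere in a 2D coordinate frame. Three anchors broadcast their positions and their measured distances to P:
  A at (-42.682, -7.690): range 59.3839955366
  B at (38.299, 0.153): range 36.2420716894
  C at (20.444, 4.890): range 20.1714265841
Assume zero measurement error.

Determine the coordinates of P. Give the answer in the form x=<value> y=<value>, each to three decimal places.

x=9.023 y=21.517

eq1: (x + 42.682)² + (y + 7.690)² = 59.3839955366²
eq2: (x − 38.299)² + (y − 0.153)² = 36.2420716894²
eq3: (x − 20.444)² + (y − 4.890)² = 20.1714265841²
eq3−eq1, eq3−eq2 (x²,y² cancel):
  -126.252·x − 25.160·y = -1680.552487
  35.710·x − 9.474·y = 118.366264
det = -126.252·-9.474 − -25.160·35.710 = 2094.575048
x = (-1680.552487·-9.474 − -25.160·118.366264) / 2094.575048 = 9.023143
y = (-126.252·118.366264 − -1680.552487·35.710) / 2094.575048 = 21.516800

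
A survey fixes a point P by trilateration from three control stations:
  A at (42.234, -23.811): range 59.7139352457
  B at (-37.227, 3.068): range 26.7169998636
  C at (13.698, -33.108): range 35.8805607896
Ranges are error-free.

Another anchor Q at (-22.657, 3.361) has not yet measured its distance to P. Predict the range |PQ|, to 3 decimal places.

18.359

eq1: (x − 42.234)² + (y + 23.811)² = 59.7139352457²
eq2: (x + 37.227)² + (y − 3.068)² = 26.7169998636²
eq3: (x − 13.698)² + (y + 33.108)² = 35.8805607896²
eq2−eq1, eq2−eq3 (x²,y² cancel):
  158.922·x − 53.758·y = -1896.543657
  101.850·x − 72.352·y = -685.103846
det = 158.922·-72.352 − -53.758·101.850 = -6023.072244
x = (-1896.543657·-72.352 − -53.758·-685.103846) / -6023.072244 = -16.667393
y = (158.922·-685.103846 − -1896.543657·101.850) / -6023.072244 = -13.993672
|P − Q| = √((-16.667393 − -22.657)² + (-13.993672 − 3.361)²) = 18.359195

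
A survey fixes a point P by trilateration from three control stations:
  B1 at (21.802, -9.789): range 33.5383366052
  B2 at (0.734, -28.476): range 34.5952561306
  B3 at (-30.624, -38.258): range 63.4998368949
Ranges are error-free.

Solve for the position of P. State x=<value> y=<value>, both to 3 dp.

x=32.794 y=-41.475

eq1: (x − 21.802)² + (y + 9.789)² = 33.5383366052²
eq2: (x − 0.734)² + (y + 28.476)² = 34.5952561306²
eq3: (x + 30.624)² + (y + 38.258)² = 63.4998368949²
eq2−eq1, eq2−eq3 (x²,y² cancel):
  42.136·x + 37.374·y = -168.257883
  -62.716·x − 19.564·y = -1245.314931
det = 42.136·-19.564 − 37.374·-62.716 = 1519.599080
x = (-168.257883·-19.564 − 37.374·-1245.314931) / 1519.599080 = 32.794306
y = (42.136·-1245.314931 − -168.257883·-62.716) / 1519.599080 = -41.474789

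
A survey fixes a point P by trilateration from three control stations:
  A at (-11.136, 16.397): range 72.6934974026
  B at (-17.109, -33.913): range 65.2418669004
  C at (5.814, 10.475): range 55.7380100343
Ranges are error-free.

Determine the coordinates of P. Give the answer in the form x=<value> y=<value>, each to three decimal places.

eq1: (x + 11.136)² + (y − 16.397)² = 72.6934974026²
eq2: (x + 17.109)² + (y + 33.913)² = 65.2418669004²
eq3: (x − 5.814)² + (y − 10.475)² = 55.7380100343²
eq1−eq3, eq1−eq2 (x²,y² cancel):
  33.900·x − 11.844·y = 1928.274918
  -11.946·x − 100.620·y = 2077.780713
det = 33.900·-100.620 − -11.844·-11.946 = -3552.506424
x = (1928.274918·-100.620 − -11.844·2077.780713) / -3552.506424 = 47.688524
y = (33.900·2077.780713 − 1928.274918·-11.946) / -3552.506424 = -26.311547

x=47.689 y=-26.312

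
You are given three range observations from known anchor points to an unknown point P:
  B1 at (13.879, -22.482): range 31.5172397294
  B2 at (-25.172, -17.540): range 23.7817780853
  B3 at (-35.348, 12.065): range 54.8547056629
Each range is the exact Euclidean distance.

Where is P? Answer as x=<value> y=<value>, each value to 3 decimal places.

eq1: (x − 13.879)² + (y + 22.482)² = 31.5172397294²
eq2: (x + 25.172)² + (y + 17.540)² = 23.7817780853²
eq3: (x + 35.348)² + (y − 12.065)² = 54.8547056629²
eq1−eq2, eq1−eq3 (x²,y² cancel):
  -78.102·x + 9.884·y = 670.977650
  -98.454·x + 69.094·y = -1318.723969
det = -78.102·69.094 − 9.884·-98.454 = -4423.260252
x = (670.977650·69.094 − 9.884·-1318.723969) / -4423.260252 = -13.427832
y = (-78.102·-1318.723969 − 670.977650·-98.454) / -4423.260252 = -38.219640

x=-13.428 y=-38.220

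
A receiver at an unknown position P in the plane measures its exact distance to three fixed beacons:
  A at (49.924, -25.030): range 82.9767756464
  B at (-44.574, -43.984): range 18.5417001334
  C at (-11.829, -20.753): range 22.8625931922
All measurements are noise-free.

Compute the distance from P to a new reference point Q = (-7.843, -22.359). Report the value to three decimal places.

26.098

eq1: (x − 49.924)² + (y + 25.030)² = 82.9767756464²
eq2: (x + 44.574)² + (y + 43.984)² = 18.5417001334²
eq3: (x + 11.829)² + (y + 20.753)² = 22.8625931922²
eq1−eq2, eq1−eq3 (x²,y² cancel):
  -188.996·x − 37.908·y = 7343.877709
  -123.506·x + 8.554·y = 3814.152703
det = -188.996·8.554 − -37.908·-123.506 = -6298.537232
x = (7343.877709·8.554 − -37.908·3814.152703) / -6298.537232 = -32.929301
y = (-188.996·3814.152703 − 7343.877709·-123.506) / -6298.537232 = -29.555014
|P − Q| = √((-32.929301 − -7.843)² + (-29.555014 − -22.359)²) = 26.097991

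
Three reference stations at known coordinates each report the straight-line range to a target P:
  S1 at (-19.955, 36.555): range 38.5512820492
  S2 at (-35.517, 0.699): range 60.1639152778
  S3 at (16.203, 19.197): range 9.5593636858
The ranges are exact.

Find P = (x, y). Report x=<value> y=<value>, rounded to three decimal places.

x=17.772 y=28.627

eq1: (x + 19.955)² + (y − 36.555)² = 38.5512820492²
eq2: (x + 35.517)² + (y − 0.699)² = 60.1639152778²
eq3: (x − 16.203)² + (y − 19.197)² = 9.5593636858²
eq1−eq3, eq1−eq2 (x²,y² cancel):
  72.316·x − 34.716·y = 291.411882
  -31.124·x − 71.712·y = -2606.019514
det = 72.316·-71.712 − -34.716·-31.124 = -6266.425776
x = (291.411882·-71.712 − -34.716·-2606.019514) / -6266.425776 = 17.772221
y = (72.316·-2606.019514 − 291.411882·-31.124) / -6266.425776 = 28.626686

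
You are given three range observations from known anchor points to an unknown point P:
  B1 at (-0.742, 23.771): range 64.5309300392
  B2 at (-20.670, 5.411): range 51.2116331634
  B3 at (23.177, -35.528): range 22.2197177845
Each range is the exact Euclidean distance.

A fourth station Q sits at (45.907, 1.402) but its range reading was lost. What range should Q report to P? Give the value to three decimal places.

eq1: (x + 0.742)² + (y − 23.771)² = 64.5309300392²
eq2: (x + 20.670)² + (y − 5.411)² = 51.2116331634²
eq3: (x − 23.177)² + (y + 35.528)² = 22.2197177845²
eq2−eq1, eq2−eq3 (x²,y² cancel):
  39.856·x + 36.720·y = -1432.526376
  87.694·x − 81.878·y = 3471.799805
det = 39.856·-81.878 − 36.720·87.694 = -6483.453248
x = (-1432.526376·-81.878 − 36.720·3471.799805) / -6483.453248 = 1.572016
y = (39.856·3471.799805 − -1432.526376·87.694) / -6483.453248 = -40.718428
|P − Q| = √((1.572016 − 45.907)² + (-40.718428 − 1.402)²) = 61.153260

61.153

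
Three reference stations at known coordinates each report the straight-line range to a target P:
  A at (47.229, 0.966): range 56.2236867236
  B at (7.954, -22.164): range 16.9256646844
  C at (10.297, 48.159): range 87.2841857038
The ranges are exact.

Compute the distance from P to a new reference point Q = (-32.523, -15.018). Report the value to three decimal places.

eq1: (x − 47.229)² + (y − 0.966)² = 56.2236867236²
eq2: (x − 7.954)² + (y + 22.164)² = 16.9256646844²
eq3: (x − 10.297)² + (y − 48.159)² = 87.2841857038²
eq2−eq3, eq2−eq1 (x²,y² cancel):
  4.686·x + 140.646·y = -5461.242471
  78.550·x + 46.260·y = -1197.622239
det = 4.686·46.260 − 140.646·78.550 = -10830.968940
x = (-5461.242471·46.260 − 140.646·-1197.622239) / -10830.968940 = 7.773663
y = (4.686·-1197.622239 − -5461.242471·78.550) / -10830.968940 = -39.088704
|P − Q| = √((7.773663 − -32.523)² + (-39.088704 − -15.018)²) = 46.938468

46.938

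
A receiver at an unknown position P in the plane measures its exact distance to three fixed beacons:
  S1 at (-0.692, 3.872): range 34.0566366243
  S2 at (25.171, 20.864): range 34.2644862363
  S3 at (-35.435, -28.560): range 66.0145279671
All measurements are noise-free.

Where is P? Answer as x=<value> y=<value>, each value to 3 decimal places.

x=28.770 y=-13.211

eq1: (x + 0.692)² + (y − 3.872)² = 34.0566366243²
eq2: (x − 25.171)² + (y − 20.864)² = 34.2644862363²
eq3: (x + 35.435)² + (y + 28.560)² = 66.0145279671²
eq1−eq2, eq1−eq3 (x²,y² cancel):
  51.726·x + 33.984·y = 1039.213970
  -69.486·x − 64.864·y = -1142.221828
det = 51.726·-64.864 − 33.984·-69.486 = -993.743040
x = (1039.213970·-64.864 − 33.984·-1142.221828) / -993.743040 = 28.770323
y = (51.726·-1142.221828 − 1039.213970·-69.486) / -993.743040 = -13.210916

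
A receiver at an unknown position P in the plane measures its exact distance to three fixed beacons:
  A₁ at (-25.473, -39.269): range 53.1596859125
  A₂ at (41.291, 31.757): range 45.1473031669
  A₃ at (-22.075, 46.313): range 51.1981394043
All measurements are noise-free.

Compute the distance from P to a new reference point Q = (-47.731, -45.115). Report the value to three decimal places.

72.522

eq1: (x + 25.473)² + (y + 39.269)² = 53.1596859125²
eq2: (x − 41.291)² + (y − 31.757)² = 45.1473031669²
eq3: (x + 22.075)² + (y − 46.313)² = 51.1981394043²
eq3−eq1, eq3−eq2 (x²,y² cancel):
  -6.796·x − 171.164·y = -645.974232
  126.732·x − 29.112·y = 664.224631
det = -6.796·-29.112 − -171.164·126.732 = 21889.801200
x = (-645.974232·-29.112 − -171.164·664.224631) / 21889.801200 = 6.052908
y = (-6.796·664.224631 − -645.974232·126.732) / 21889.801200 = 3.533679
|P − Q| = √((6.052908 − -47.731)² + (3.533679 − -45.115)²) = 72.521740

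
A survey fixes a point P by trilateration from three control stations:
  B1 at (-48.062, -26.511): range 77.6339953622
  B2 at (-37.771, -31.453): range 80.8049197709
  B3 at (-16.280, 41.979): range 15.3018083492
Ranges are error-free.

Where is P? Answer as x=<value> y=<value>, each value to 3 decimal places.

x=-29.893 y=48.967

eq1: (x + 48.062)² + (y + 26.511)² = 77.6339953622²
eq2: (x + 37.771)² + (y + 31.453)² = 80.8049197709²
eq3: (x + 16.280)² + (y − 41.979)² = 15.3018083492²
eq3−eq1, eq3−eq2 (x²,y² cancel):
  -63.564·x − 136.980·y = -4807.377773
  -42.982·x − 146.864·y = -5906.624911
det = -63.564·-146.864 − -136.980·-42.982 = 3447.588936
x = (-4807.377773·-146.864 − -136.980·-5906.624911) / 3447.588936 = -29.892993
y = (-63.564·-5906.624911 − -4807.377773·-42.982) / 3447.588936 = 48.966973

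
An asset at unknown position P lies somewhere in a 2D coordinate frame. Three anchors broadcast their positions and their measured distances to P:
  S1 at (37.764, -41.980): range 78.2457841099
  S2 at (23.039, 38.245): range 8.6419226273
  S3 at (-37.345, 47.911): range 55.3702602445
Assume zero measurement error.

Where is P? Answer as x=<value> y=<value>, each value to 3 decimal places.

x=16.032 y=33.187

eq1: (x − 37.764)² + (y + 41.980)² = 78.2457841099²
eq2: (x − 23.039)² + (y − 38.245)² = 8.6419226273²
eq3: (x + 37.345)² + (y − 47.911)² = 55.3702602445²
eq3−eq1, eq3−eq2 (x²,y² cancel):
  150.218·x − 179.782·y = -3558.209861
  120.768·x − 19.332·y = 1294.545493
det = 150.218·-19.332 − -179.782·120.768 = 18807.898200
x = (-3558.209861·-19.332 − -179.782·1294.545493) / 18807.898200 = 16.031738
y = (150.218·1294.545493 − -3558.209861·120.768) / 18807.898200 = 33.187224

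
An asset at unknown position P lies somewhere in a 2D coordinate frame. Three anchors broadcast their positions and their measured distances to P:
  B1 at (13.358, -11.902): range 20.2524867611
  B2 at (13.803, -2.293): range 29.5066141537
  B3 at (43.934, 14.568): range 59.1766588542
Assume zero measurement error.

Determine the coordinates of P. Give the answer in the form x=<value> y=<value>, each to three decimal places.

x=5.818 y=-30.699

eq1: (x − 13.358)² + (y + 11.902)² = 20.2524867611²
eq2: (x − 13.803)² + (y + 2.293)² = 29.5066141537²
eq3: (x − 43.934)² + (y − 14.568)² = 59.1766588542²
eq1−eq3, eq1−eq2 (x²,y² cancel):
  61.152·x + 52.940·y = -1269.384521
  0.890·x + 19.218·y = -584.790169
det = 61.152·19.218 − 52.940·0.890 = 1128.102536
x = (-1269.384521·19.218 − 52.940·-584.790169) / 1128.102536 = 5.818407
y = (61.152·-584.790169 − -1269.384521·0.890) / 1128.102536 = -30.698749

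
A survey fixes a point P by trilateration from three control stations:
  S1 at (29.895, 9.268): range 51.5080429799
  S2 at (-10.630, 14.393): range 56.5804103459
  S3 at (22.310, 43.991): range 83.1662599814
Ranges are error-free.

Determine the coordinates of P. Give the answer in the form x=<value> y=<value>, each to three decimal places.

eq1: (x − 29.895)² + (y − 9.268)² = 51.5080429799²
eq2: (x + 10.630)² + (y − 14.393)² = 56.5804103459²
eq3: (x − 22.310)² + (y − 43.991)² = 83.1662599814²
eq3−eq1, eq3−eq2 (x²,y² cancel):
  15.170·x − 69.446·y = 2810.210976
  -65.880·x − 59.196·y = 1602.495132
det = 15.170·-59.196 − -69.446·-65.880 = -5473.105800
x = (2810.210976·-59.196 − -69.446·1602.495132) / -5473.105800 = 10.061266
y = (15.170·1602.495132 − 2810.210976·-65.880) / -5473.105800 = -38.268317

x=10.061 y=-38.268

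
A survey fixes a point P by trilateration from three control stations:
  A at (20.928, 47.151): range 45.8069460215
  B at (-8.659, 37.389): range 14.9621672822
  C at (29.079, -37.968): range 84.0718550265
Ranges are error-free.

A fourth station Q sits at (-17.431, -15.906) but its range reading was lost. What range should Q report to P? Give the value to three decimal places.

eq1: (x − 20.928)² + (y − 47.151)² = 45.8069460215²
eq2: (x + 8.659)² + (y − 37.389)² = 14.9621672822²
eq3: (x − 29.079)² + (y + 37.968)² = 84.0718550265²
eq3−eq2, eq3−eq1 (x²,y² cancel):
  -75.476·x + 150.714·y = 6029.968695
  -16.302·x + 170.238·y = 5343.841224
det = -75.476·170.238 − 150.714·-16.302 = -10391.943660
x = (6029.968695·170.238 − 150.714·5343.841224) / -10391.943660 = -21.279766
y = (-75.476·5343.841224 − 6029.968695·-16.302) / -10391.943660 = 29.352662
|P − Q| = √((-21.279766 − -17.431)² + (29.352662 − -15.906)²) = 45.422015

45.422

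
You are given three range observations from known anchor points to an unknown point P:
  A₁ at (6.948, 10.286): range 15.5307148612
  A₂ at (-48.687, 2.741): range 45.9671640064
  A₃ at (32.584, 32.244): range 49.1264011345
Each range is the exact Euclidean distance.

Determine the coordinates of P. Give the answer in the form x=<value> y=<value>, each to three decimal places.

x=-2.934 y=-1.695

eq1: (x − 6.948)² + (y − 10.286)² = 15.5307148612²
eq2: (x + 48.687)² + (y − 2.741)² = 45.9671640064²
eq3: (x − 32.584)² + (y − 32.244)² = 49.1264011345²
eq3−eq2, eq3−eq1 (x²,y² cancel):
  -162.542·x − 59.006·y = 576.967580
  -51.272·x − 43.916·y = 224.884092
det = -162.542·-43.916 − -59.006·-51.272 = 4112.838840
x = (576.967580·-43.916 − -59.006·224.884092) / 4112.838840 = -2.934372
y = (-162.542·224.884092 − 576.967580·-51.272) / 4112.838840 = -1.694895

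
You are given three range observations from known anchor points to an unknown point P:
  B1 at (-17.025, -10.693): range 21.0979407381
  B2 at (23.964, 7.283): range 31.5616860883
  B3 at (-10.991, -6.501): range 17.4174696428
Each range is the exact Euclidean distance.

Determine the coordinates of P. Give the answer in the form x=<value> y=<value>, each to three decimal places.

x=3.249 y=-16.530

eq1: (x + 17.025)² + (y + 10.693)² = 21.0979407381²
eq2: (x − 23.964)² + (y − 7.283)² = 31.5616860883²
eq3: (x + 10.991)² + (y + 6.501)² = 17.4174696428²
eq2−eq1, eq2−eq3 (x²,y² cancel):
  -81.978·x − 35.952·y = 327.892414
  -69.910·x − 27.568·y = 228.521477
det = -81.978·-27.568 − -35.952·-69.910 = -253.434816
x = (327.892414·-27.568 − -35.952·228.521477) / -253.434816 = 3.249490
y = (-81.978·228.521477 − 327.892414·-69.910) / -253.434816 = -16.529793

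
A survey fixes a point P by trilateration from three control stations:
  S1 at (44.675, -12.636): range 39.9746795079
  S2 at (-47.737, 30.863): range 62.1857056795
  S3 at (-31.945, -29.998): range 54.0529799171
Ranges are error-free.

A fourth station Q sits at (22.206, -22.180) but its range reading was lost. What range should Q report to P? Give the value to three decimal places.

eq1: (x − 44.675)² + (y + 12.636)² = 39.9746795079²
eq2: (x + 47.737)² + (y − 30.863)² = 62.1857056795²
eq3: (x + 31.945)² + (y + 29.998)² = 54.0529799171²
eq3−eq1, eq3−eq2 (x²,y² cancel):
  153.240·x + 34.724·y = 1558.910728
  -31.584·x + 121.722·y = 365.645556
det = 153.240·121.722 − 34.724·-31.584 = 19749.402096
x = (1558.910728·121.722 − 34.724·365.645556) / 19749.402096 = 8.965186
y = (153.240·365.645556 − 1558.910728·-31.584) / 19749.402096 = 5.330195
|P − Q| = √((8.965186 − 22.206)² + (5.330195 − -22.180)²) = 30.530804

30.531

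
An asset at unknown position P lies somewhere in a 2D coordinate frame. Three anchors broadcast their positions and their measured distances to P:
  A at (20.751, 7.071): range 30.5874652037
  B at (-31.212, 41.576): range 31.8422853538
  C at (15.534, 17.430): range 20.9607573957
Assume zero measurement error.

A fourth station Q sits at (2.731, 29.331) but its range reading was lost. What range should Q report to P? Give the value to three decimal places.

eq1: (x − 20.751)² + (y − 7.071)² = 30.5874652037²
eq2: (x + 31.212)² + (y − 41.576)² = 31.8422853538²
eq3: (x − 15.534)² + (y − 17.430)² = 20.9607573957²
eq2−eq3, eq2−eq1 (x²,y² cancel):
  93.492·x − 48.292·y = -1583.064878
  103.926·x − 69.010·y = -2143.811569
det = 93.492·-69.010 − -48.292·103.926 = -1433.088528
x = (-1583.064878·-69.010 − -48.292·-2143.811569) / -1433.088528 = -3.990234
y = (93.492·-2143.811569 − -1583.064878·103.926) / -1433.088528 = 25.056115
|P − Q| = √((-3.990234 − 2.731)² + (25.056115 − 29.331)²) = 7.965528

7.966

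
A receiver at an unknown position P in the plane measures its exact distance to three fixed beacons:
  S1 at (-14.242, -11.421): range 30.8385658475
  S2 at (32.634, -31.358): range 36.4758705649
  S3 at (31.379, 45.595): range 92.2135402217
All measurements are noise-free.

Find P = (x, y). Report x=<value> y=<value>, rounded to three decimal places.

eq1: (x + 14.242)² + (y + 11.421)² = 30.8385658475²
eq2: (x − 32.634)² + (y + 31.358)² = 36.4758705649²
eq3: (x − 31.379)² + (y − 45.595)² = 92.2135402217²
eq2−eq3, eq2−eq1 (x²,y² cancel):
  -2.510·x + 153.906·y = -6157.604321
  -93.752·x + 39.874·y = -1335.556325
det = -2.510·39.874 − 153.906·-93.752 = 14328.911572
x = (-6157.604321·39.874 − 153.906·-1335.556325) / 14328.911572 = -2.790036
y = (-2.510·-1335.556325 − -6157.604321·-93.752) / 14328.911572 = -40.054366

x=-2.790 y=-40.054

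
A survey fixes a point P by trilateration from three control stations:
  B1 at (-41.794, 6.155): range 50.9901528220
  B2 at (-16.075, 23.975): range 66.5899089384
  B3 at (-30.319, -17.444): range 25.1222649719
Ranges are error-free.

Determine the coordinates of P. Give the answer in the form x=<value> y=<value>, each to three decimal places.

x=-25.049 y=-42.007

eq1: (x + 41.794)² + (y − 6.155)² = 50.9901528220²
eq2: (x + 16.075)² + (y − 23.975)² = 66.5899089384²
eq3: (x + 30.319)² + (y + 17.444)² = 25.1222649719²
eq3−eq2, eq3−eq1 (x²,y² cancel):
  28.488·x + 82.838·y = -4193.416422
  -22.950·x + 47.198·y = -1407.779923
det = 28.488·47.198 − 82.838·-22.950 = 3245.708724
x = (-4193.416422·47.198 − 82.838·-1407.779923) / 3245.708724 = -25.049443
y = (28.488·-1407.779923 − -4193.416422·-22.950) / 3245.708724 = -42.007387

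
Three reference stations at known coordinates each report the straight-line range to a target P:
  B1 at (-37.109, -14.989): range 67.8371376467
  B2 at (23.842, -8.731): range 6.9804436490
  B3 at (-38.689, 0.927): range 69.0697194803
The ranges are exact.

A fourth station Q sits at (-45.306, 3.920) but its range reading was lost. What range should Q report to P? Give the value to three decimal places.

75.976

eq1: (x + 37.109)² + (y + 14.989)² = 67.8371376467²
eq2: (x − 23.842)² + (y + 8.731)² = 6.9804436490²
eq3: (x + 38.689)² + (y − 0.927)² = 69.0697194803²
eq1−eq3, eq1−eq2 (x²,y² cancel):
  -3.160·x + 31.832·y = -272.798857
  121.902·x + 12.516·y = 3596.073974
det = -3.160·12.516 − 31.832·121.902 = -3919.935024
x = (-272.798857·12.516 − 31.832·3596.073974) / -3919.935024 = 30.073095
y = (-3.160·3596.073974 − -272.798857·121.902) / -3919.935024 = -5.584565
|P − Q| = √((30.073095 − -45.306)² + (-5.584565 − 3.920)²) = 75.975948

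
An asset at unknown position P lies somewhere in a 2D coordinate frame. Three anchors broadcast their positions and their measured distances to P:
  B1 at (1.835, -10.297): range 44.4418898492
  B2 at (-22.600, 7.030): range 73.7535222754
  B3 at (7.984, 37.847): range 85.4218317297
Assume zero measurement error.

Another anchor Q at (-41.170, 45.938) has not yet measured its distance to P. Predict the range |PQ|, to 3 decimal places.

115.221

eq1: (x − 1.835)² + (y + 10.297)² = 44.4418898492²
eq2: (x + 22.600)² + (y − 7.030)² = 73.7535222754²
eq3: (x − 7.984)² + (y − 37.847)² = 85.4218317297²
eq2−eq3, eq2−eq1 (x²,y² cancel):
  61.168·x + 61.634·y = -921.348523
  48.870·x − 34.654·y = 3013.715009
det = 61.168·-34.654 − 61.634·48.870 = -5131.769452
x = (-921.348523·-34.654 − 61.634·3013.715009) / -5131.769452 = 29.973852
y = (61.168·3013.715009 − -921.348523·48.870) / -5131.769452 = -44.695933
|P − Q| = √((29.973852 − -41.170)² + (-44.695933 − 45.938)²) = 115.221341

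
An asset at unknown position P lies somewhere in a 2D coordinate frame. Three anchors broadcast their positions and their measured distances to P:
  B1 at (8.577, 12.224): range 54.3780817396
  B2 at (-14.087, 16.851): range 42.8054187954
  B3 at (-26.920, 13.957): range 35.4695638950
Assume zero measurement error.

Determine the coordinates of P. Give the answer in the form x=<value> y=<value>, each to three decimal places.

x=-34.748 y=-20.638

eq1: (x − 8.577)² + (y − 12.224)² = 54.3780817396²
eq2: (x + 14.087)² + (y − 16.851)² = 42.8054187954²
eq3: (x + 26.920)² + (y − 13.957)² = 35.4695638950²
eq2−eq1, eq2−eq3 (x²,y² cancel):
  45.328·x − 9.254·y = -1384.080560
  -25.666·x − 5.788·y = 1011.298394
det = 45.328·-5.788 − -9.254·-25.666 = -499.871628
x = (-1384.080560·-5.788 − -9.254·1011.298394) / -499.871628 = -34.748149
y = (45.328·1011.298394 − -1384.080560·-25.666) / -499.871628 = -20.637943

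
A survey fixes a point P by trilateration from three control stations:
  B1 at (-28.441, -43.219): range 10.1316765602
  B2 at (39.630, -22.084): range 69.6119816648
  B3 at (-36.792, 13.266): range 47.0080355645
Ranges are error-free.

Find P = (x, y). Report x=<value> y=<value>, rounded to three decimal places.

x=-29.103 y=-33.109

eq1: (x + 28.441)² + (y + 43.219)² = 10.1316765602²
eq2: (x − 39.630)² + (y + 22.084)² = 69.6119816648²
eq3: (x + 36.792)² + (y − 13.266)² = 47.0080355645²
eq2−eq3, eq2−eq1 (x²,y² cancel):
  -152.844·x + 70.700·y = 2107.470648
  -136.142·x − 42.270·y = 5361.709607
det = -152.844·-42.270 − 70.700·-136.142 = 16085.955280
x = (2107.470648·-42.270 − 70.700·5361.709607) / 16085.955280 = -29.103379
y = (-152.844·5361.709607 − 2107.470648·-136.142) / 16085.955280 = -33.108999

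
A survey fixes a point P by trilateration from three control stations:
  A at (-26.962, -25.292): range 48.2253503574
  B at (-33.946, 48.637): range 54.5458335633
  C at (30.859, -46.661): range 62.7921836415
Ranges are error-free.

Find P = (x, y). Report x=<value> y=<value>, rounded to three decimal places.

x=5.195 y=10.647

eq1: (x + 26.962)² + (y + 25.292)² = 48.2253503574²
eq2: (x + 33.946)² + (y − 48.637)² = 54.5458335633²
eq3: (x − 30.859)² + (y + 46.661)² = 62.7921836415²
eq3−eq1, eq3−eq2 (x²,y² cancel):
  -115.642·x + 42.738·y = -145.718185
  -129.610·x + 190.596·y = 1355.972250
det = -115.642·190.596 − 42.738·-129.610 = -16501.630452
x = (-145.718185·190.596 − 42.738·1355.972250) / -16501.630452 = 5.194932
y = (-115.642·1355.972250 − -145.718185·-129.610) / -16501.630452 = 10.647062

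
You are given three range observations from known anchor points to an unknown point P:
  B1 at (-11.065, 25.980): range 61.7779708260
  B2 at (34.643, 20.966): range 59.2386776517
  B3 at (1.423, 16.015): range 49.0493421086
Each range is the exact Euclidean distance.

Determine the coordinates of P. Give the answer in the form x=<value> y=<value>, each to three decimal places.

x=9.017 y=-32.443

eq1: (x + 11.065)² + (y − 25.980)² = 61.7779708260²
eq2: (x − 34.643)² + (y − 20.966)² = 59.2386776517²
eq3: (x − 1.423)² + (y − 16.015)² = 49.0493421086²
eq2−eq1, eq2−eq3 (x²,y² cancel):
  -91.416·x + 10.028·y = -1149.612729
  -66.440·x − 9.902·y = -277.822482
det = -91.416·-9.902 − 10.028·-66.440 = 1571.461552
x = (-1149.612729·-9.902 − 10.028·-277.822482) / 1571.461552 = 9.016746
y = (-91.416·-277.822482 − -1149.612729·-66.440) / 1571.461552 = -32.442951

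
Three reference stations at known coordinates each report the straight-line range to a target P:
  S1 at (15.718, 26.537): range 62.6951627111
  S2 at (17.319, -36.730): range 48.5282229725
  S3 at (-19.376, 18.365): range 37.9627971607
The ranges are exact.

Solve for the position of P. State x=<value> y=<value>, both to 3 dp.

x=-27.723 y=-18.669

eq1: (x − 15.718)² + (y − 26.537)² = 62.6951627111²
eq2: (x − 17.319)² + (y + 36.730)² = 48.5282229725²
eq3: (x + 19.376)² + (y − 18.365)² = 37.9627971607²
eq1−eq2, eq1−eq3 (x²,y² cancel):
  3.202·x − 126.534·y = 2273.467771
  -70.188·x − 16.344·y = 2250.944167
det = 3.202·-16.344 − -126.534·-70.188 = -8933.501880
x = (2273.467771·-16.344 − -126.534·2250.944167) / -8933.501880 = -27.722993
y = (3.202·2250.944167 − 2273.467771·-70.188) / -8933.501880 = -18.668791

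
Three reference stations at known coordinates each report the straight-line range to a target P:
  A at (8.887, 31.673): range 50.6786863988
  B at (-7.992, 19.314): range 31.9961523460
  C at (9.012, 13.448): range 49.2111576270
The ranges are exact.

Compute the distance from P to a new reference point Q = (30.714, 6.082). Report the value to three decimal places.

71.715

eq1: (x − 8.887)² + (y − 31.673)² = 50.6786863988²
eq2: (x + 7.992)² + (y − 19.314)² = 31.9961523460²
eq3: (x − 9.012)² + (y − 13.448)² = 49.2111576270²
eq3−eq2, eq3−eq1 (x²,y² cancel):
  -34.008·x + 11.732·y = 1572.822082
  -0.250·x + 36.450·y = 673.501630
det = -34.008·36.450 − 11.732·-0.250 = -1236.658600
x = (1572.822082·36.450 − 11.732·673.501630) / -1236.658600 = -39.968868
y = (-34.008·673.501630 − 1572.822082·-0.250) / -1236.658600 = 18.203276
|P − Q| = √((-39.968868 − 30.714)² + (18.203276 − 6.082)²) = 71.714664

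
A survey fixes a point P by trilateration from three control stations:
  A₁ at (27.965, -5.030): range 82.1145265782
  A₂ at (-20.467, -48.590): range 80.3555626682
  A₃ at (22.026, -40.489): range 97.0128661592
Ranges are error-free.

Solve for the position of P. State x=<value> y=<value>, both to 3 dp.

x=-47.630 y=27.035

eq1: (x − 27.965)² + (y + 5.030)² = 82.1145265782²
eq2: (x + 20.467)² + (y + 48.590)² = 80.3555626682²
eq3: (x − 22.026)² + (y + 40.489)² = 97.0128661592²
eq2−eq3, eq2−eq1 (x²,y² cancel):
  84.986·x + 16.202·y = -3609.862141
  96.864·x + 87.120·y = -2258.323087
det = 84.986·87.120 − 16.202·96.864 = 5834.589792
x = (-3609.862141·87.120 − 16.202·-2258.323087) / 5834.589792 = -47.630056
y = (84.986·-2258.323087 − -3609.862141·96.864) / 5834.589792 = 27.035292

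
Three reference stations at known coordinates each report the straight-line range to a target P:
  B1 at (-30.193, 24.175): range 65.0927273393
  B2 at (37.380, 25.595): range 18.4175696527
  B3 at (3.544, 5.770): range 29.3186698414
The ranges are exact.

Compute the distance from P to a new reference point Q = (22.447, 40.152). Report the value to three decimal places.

34.007

eq1: (x + 30.193)² + (y − 24.175)² = 65.0927273393²
eq2: (x − 37.380)² + (y − 25.595)² = 18.4175696527²
eq3: (x − 3.544)² + (y − 5.770)² = 29.3186698414²
eq3−eq2, eq3−eq1 (x²,y² cancel):
  67.672·x + 39.650·y = 2526.893118
  -67.474·x + 36.810·y = -1927.283713
det = 67.672·36.810 − 39.650·-67.474 = 5166.350420
x = (2526.893118·36.810 − 39.650·-1927.283713) / 5166.350420 = 32.795246
y = (67.672·-1927.283713 − 2526.893118·-67.474) / 5166.350420 = 7.757206
|P − Q| = √((32.795246 − 22.447)² + (7.757206 − 40.152)²) = 34.007483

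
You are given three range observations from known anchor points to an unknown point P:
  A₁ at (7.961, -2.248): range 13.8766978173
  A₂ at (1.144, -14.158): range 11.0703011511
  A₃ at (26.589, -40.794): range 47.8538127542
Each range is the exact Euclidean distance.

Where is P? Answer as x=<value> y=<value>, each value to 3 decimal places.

x=-5.564 y=-5.352

eq1: (x − 7.961)² + (y + 2.248)² = 13.8766978173²
eq2: (x − 1.144)² + (y + 14.158)² = 11.0703011511²
eq3: (x − 26.589)² + (y + 40.794)² = 47.8538127542²
eq1−eq3, eq1−eq2 (x²,y² cancel):
  37.256·x − 77.092·y = 205.269679
  -13.634·x − 23.820·y = 203.337850
det = 37.256·-23.820 − -77.092·-13.634 = -1938.510248
x = (205.269679·-23.820 − -77.092·203.337850) / -1938.510248 = -5.564169
y = (37.256·203.337850 − 205.269679·-13.634) / -1938.510248 = -5.351636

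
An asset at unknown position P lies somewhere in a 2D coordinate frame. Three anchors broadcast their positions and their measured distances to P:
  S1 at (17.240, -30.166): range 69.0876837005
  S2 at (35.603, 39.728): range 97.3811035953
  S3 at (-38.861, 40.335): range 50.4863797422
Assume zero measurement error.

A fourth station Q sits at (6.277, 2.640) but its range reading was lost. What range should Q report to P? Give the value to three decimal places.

56.132

eq1: (x − 17.240)² + (y + 30.166)² = 69.0876837005²
eq2: (x − 35.603)² + (y − 39.728)² = 97.3811035953²
eq3: (x + 38.861)² + (y − 40.335)² = 50.4863797422²
eq2−eq1, eq2−eq3 (x²,y² cancel):
  -36.726·x − 139.788·y = 3071.288861
  -148.928·x + 1.214·y = 7225.406751
det = -36.726·1.214 − -139.788·-148.928 = -20862.932628
x = (3071.288861·1.214 − -139.788·7225.406751) / -20862.932628 = -48.591141
y = (-36.726·7225.406751 − 3071.288861·-148.928) / -20862.932628 = -9.204872
|P − Q| = √((-48.591141 − 6.277)² + (-9.204872 − 2.640)²) = 56.132111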